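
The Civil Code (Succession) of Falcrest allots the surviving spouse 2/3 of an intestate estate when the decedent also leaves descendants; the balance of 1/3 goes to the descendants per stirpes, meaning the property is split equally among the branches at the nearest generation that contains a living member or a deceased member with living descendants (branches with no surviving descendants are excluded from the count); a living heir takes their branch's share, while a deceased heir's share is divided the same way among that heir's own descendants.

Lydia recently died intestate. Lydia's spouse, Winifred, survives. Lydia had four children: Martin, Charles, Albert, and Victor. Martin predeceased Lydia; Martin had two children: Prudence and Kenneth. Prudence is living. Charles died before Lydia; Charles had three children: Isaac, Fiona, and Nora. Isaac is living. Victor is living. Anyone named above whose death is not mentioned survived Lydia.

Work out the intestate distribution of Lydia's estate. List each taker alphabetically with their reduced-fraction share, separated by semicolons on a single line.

Albert 1/12; Fiona 1/36; Isaac 1/36; Kenneth 1/24; Nora 1/36; Prudence 1/24; Victor 1/12; Winifred 2/3

Winifred, as surviving spouse, takes 2/3.
The remaining 1/3 passes to Lydia's descendants per stirpes.
The 1/3 is divided into 4 equal shares of 1/12 among Martin, Charles, Albert, Victor.
Martin predeceased; the 1/12 allotted to Martin's branch passes to Martin's issue by representation.
The 1/12 is divided into 2 equal shares of 1/24 among Prudence, Kenneth.
Prudence is living and takes 1/24.
Kenneth is living and takes 1/24.
Charles predeceased; the 1/12 allotted to Charles's branch passes to Charles's issue by representation.
The 1/12 is divided into 3 equal shares of 1/36 among Isaac, Fiona, Nora.
Isaac is living and takes 1/36.
Fiona is living and takes 1/36.
Nora is living and takes 1/36.
Albert is living and takes 1/12.
Victor is living and takes 1/12.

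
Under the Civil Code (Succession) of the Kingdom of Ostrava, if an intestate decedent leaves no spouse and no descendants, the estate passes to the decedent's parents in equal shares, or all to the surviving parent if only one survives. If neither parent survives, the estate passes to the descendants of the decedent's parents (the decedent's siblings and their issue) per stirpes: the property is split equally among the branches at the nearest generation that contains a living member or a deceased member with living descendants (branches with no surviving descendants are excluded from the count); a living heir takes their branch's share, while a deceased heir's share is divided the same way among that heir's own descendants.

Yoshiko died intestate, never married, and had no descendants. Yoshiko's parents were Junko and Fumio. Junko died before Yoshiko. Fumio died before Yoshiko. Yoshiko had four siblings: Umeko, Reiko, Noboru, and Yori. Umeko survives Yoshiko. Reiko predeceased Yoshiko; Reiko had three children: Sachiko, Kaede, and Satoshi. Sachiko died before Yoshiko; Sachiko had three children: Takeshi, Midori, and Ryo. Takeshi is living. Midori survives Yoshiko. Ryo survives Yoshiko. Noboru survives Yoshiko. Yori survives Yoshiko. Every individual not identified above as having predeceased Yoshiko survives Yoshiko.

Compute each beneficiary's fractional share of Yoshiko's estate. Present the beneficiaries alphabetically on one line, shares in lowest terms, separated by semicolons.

Neither parent survives and there are no descendants, so the estate passes to Yoshiko's siblings and their issue per stirpes.
The estate is divided into 4 equal shares of 1/4 among Umeko, Reiko, Noboru, Yori.
Umeko is living and takes 1/4.
Reiko predeceased; the 1/4 allotted to Reiko's branch passes to Reiko's issue by representation.
The 1/4 is divided into 3 equal shares of 1/12 among Sachiko, Kaede, Satoshi.
Sachiko predeceased; the 1/12 allotted to Sachiko's branch passes to Sachiko's issue by representation.
The 1/12 is divided into 3 equal shares of 1/36 among Takeshi, Midori, Ryo.
Takeshi is living and takes 1/36.
Midori is living and takes 1/36.
Ryo is living and takes 1/36.
Kaede is living and takes 1/12.
Satoshi is living and takes 1/12.
Noboru is living and takes 1/4.
Yori is living and takes 1/4.

Kaede 1/12; Midori 1/36; Noboru 1/4; Ryo 1/36; Satoshi 1/12; Takeshi 1/36; Umeko 1/4; Yori 1/4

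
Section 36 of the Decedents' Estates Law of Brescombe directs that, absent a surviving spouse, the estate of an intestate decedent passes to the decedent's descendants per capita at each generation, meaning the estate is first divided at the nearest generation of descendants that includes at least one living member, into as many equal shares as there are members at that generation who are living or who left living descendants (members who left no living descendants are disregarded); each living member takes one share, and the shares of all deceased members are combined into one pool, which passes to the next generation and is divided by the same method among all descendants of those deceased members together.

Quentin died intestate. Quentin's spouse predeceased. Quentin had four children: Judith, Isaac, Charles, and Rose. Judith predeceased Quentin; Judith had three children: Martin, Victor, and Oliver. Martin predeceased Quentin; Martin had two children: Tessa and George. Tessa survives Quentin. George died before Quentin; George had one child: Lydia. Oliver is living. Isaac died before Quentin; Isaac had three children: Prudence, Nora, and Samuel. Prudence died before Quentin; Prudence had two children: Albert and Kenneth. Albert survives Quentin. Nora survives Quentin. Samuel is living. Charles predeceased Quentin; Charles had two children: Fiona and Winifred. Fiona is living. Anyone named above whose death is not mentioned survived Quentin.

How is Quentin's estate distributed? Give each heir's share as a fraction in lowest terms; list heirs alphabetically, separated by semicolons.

Albert 3/64; Fiona 3/32; Kenneth 3/64; Lydia 3/64; Nora 3/32; Oliver 3/32; Rose 1/4; Samuel 3/32; Tessa 3/64; Victor 3/32; Winifred 3/32

There is no surviving spouse, so the entire estate passes to Quentin's descendants per capita at each generation.
At generation 1 (Judith, Isaac, Charles, Rose) there are 4 shares of (1)/4 = 1/4 each.
Living: Rose — each takes 1/4.
Deceased: Judith, Isaac, and Charles. Their combined 3/4 is pooled and carried to generation 2.
At generation 2 (Martin, Victor, Oliver, Prudence, Nora, Samuel, Fiona, Winifred) there are 8 shares of (3/4)/8 = 3/32 each.
Living: Victor, Oliver, Nora, Samuel, Fiona, and Winifred — each takes 3/32.
Deceased: Martin and Prudence. Their combined 3/16 is pooled and carried to generation 3.
At generation 3 (Tessa, George, Albert, Kenneth) there are 4 shares of (3/16)/4 = 3/64 each.
Living: Tessa, Albert, and Kenneth — each takes 3/64.
Deceased: George. That 3/64 share is carried to generation 4.
At generation 4 (Lydia) there are 1 shares of (3/64)/1 = 3/64 each.
Living: Lydia — each takes 3/64.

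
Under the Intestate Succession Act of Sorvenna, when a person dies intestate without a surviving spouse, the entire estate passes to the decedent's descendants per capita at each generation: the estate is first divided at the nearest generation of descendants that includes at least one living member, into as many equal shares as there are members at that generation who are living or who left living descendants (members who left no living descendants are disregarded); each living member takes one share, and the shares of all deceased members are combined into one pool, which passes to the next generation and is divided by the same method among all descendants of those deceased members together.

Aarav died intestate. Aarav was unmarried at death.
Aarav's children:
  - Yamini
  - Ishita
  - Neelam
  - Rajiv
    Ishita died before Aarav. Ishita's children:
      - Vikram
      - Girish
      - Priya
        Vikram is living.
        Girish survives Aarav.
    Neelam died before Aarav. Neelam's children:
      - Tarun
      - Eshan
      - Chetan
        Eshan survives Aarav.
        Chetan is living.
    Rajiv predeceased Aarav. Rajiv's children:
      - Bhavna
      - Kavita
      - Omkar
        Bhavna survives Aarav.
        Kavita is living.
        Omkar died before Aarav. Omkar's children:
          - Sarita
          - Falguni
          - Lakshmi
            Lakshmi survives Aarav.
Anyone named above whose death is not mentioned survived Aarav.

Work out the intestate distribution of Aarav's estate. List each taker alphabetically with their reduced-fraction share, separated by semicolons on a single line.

There is no surviving spouse, so the entire estate passes to Aarav's descendants per capita at each generation.
At generation 1 (Yamini, Ishita, Neelam, Rajiv) there are 4 shares of (1)/4 = 1/4 each.
Living: Yamini — each takes 1/4.
Deceased: Ishita, Neelam, and Rajiv. Their combined 3/4 is pooled and carried to generation 2.
At generation 2 (Vikram, Girish, Priya, Tarun, Eshan, Chetan, Bhavna, Kavita, Omkar) there are 9 shares of (3/4)/9 = 1/12 each.
Living: Vikram, Girish, Priya, Tarun, Eshan, Chetan, Bhavna, and Kavita — each takes 1/12.
Deceased: Omkar. That 1/12 share is carried to generation 3.
At generation 3 (Sarita, Falguni, Lakshmi) there are 3 shares of (1/12)/3 = 1/36 each.
Living: Sarita, Falguni, and Lakshmi — each takes 1/36.

Bhavna 1/12; Chetan 1/12; Eshan 1/12; Falguni 1/36; Girish 1/12; Kavita 1/12; Lakshmi 1/36; Priya 1/12; Sarita 1/36; Tarun 1/12; Vikram 1/12; Yamini 1/4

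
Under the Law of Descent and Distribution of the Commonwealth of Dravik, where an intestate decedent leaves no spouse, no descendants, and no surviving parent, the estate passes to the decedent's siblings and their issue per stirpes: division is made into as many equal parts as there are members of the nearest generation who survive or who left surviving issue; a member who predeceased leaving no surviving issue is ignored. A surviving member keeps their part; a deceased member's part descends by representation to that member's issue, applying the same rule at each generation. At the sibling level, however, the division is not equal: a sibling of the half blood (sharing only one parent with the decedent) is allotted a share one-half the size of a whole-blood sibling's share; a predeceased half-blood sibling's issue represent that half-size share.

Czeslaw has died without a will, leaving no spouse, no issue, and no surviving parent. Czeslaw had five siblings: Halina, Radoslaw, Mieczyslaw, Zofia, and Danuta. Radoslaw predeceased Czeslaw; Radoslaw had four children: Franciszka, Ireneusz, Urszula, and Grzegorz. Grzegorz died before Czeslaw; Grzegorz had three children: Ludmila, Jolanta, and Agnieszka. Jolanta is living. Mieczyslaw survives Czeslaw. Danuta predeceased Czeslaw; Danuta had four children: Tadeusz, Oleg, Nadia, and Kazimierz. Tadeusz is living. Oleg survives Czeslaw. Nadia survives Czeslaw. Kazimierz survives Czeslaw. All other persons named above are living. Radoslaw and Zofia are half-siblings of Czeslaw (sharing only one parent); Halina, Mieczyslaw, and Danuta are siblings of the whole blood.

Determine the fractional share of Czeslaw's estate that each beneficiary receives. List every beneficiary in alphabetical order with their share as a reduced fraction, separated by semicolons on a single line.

No spouse, descendants, or parent survives, so the estate passes to Czeslaw's siblings per stirpes.
Half-blood siblings count for one-half the weight of whole-blood siblings at the initial division.
Dividing 1 in proportion to weights (total weight 4): Halina (weight 1) → 1/4; Radoslaw (weight 1/2) → 1/8; Mieczyslaw (weight 1) → 1/4; Zofia (weight 1/2) → 1/8; Danuta (weight 1) → 1/4.
Halina is living and takes 1/4.
Radoslaw predeceased; the 1/8 allotted to Radoslaw's branch passes to Radoslaw's issue by representation.
The 1/8 is divided into 4 equal shares of 1/32 among Franciszka, Ireneusz, Urszula, Grzegorz.
Franciszka is living and takes 1/32.
Ireneusz is living and takes 1/32.
Urszula is living and takes 1/32.
Grzegorz predeceased; the 1/32 allotted to Grzegorz's branch passes to Grzegorz's issue by representation.
The 1/32 is divided into 3 equal shares of 1/96 among Ludmila, Jolanta, Agnieszka.
Ludmila is living and takes 1/96.
Jolanta is living and takes 1/96.
Agnieszka is living and takes 1/96.
Mieczyslaw is living and takes 1/4.
Zofia is living and takes 1/8.
Danuta predeceased; the 1/4 allotted to Danuta's branch passes to Danuta's issue by representation.
The 1/4 is divided into 4 equal shares of 1/16 among Tadeusz, Oleg, Nadia, Kazimierz.
Tadeusz is living and takes 1/16.
Oleg is living and takes 1/16.
Nadia is living and takes 1/16.
Kazimierz is living and takes 1/16.

Agnieszka 1/96; Franciszka 1/32; Halina 1/4; Ireneusz 1/32; Jolanta 1/96; Kazimierz 1/16; Ludmila 1/96; Mieczyslaw 1/4; Nadia 1/16; Oleg 1/16; Tadeusz 1/16; Urszula 1/32; Zofia 1/8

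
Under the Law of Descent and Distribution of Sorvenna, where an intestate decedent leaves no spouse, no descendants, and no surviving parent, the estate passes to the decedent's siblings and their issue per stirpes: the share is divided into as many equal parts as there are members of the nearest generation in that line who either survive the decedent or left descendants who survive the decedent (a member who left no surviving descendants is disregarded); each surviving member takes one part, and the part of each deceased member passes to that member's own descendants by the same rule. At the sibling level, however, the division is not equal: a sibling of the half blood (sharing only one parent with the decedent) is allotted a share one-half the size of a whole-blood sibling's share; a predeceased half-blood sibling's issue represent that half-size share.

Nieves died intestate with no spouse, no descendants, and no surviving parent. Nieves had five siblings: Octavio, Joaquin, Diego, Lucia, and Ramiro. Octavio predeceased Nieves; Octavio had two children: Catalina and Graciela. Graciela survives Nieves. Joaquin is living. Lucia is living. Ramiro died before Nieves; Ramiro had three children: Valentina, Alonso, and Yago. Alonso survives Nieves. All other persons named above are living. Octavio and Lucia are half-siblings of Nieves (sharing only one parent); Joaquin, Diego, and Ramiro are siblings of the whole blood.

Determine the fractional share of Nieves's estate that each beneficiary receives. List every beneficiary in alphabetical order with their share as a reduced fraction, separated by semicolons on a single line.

No spouse, descendants, or parent survives, so the estate passes to Nieves's siblings per stirpes.
Half-blood siblings count for one-half the weight of whole-blood siblings at the initial division.
Dividing 1 in proportion to weights (total weight 4): Octavio (weight 1/2) → 1/8; Joaquin (weight 1) → 1/4; Diego (weight 1) → 1/4; Lucia (weight 1/2) → 1/8; Ramiro (weight 1) → 1/4.
Octavio predeceased; the 1/8 allotted to Octavio's branch passes to Octavio's issue by representation.
The 1/8 is divided into 2 equal shares of 1/16 among Catalina, Graciela.
Catalina is living and takes 1/16.
Graciela is living and takes 1/16.
Joaquin is living and takes 1/4.
Diego is living and takes 1/4.
Lucia is living and takes 1/8.
Ramiro predeceased; the 1/4 allotted to Ramiro's branch passes to Ramiro's issue by representation.
The 1/4 is divided into 3 equal shares of 1/12 among Valentina, Alonso, Yago.
Valentina is living and takes 1/12.
Alonso is living and takes 1/12.
Yago is living and takes 1/12.

Alonso 1/12; Catalina 1/16; Diego 1/4; Graciela 1/16; Joaquin 1/4; Lucia 1/8; Valentina 1/12; Yago 1/12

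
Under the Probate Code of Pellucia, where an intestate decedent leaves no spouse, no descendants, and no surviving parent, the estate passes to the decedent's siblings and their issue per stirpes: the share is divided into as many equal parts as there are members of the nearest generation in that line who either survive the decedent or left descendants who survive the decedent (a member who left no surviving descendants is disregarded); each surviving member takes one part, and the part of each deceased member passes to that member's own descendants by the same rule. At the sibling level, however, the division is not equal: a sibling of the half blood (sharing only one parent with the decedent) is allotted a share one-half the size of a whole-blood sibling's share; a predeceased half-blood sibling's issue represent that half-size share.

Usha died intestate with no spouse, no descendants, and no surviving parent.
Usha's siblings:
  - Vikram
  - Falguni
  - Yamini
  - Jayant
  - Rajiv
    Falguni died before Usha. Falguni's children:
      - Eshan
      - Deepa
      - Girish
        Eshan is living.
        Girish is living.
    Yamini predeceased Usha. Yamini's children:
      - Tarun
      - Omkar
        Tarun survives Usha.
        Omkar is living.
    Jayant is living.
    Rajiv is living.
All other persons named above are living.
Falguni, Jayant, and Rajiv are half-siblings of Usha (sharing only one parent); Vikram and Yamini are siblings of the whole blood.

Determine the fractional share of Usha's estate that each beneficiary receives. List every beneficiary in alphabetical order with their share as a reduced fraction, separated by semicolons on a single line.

Deepa 1/21; Eshan 1/21; Girish 1/21; Jayant 1/7; Omkar 1/7; Rajiv 1/7; Tarun 1/7; Vikram 2/7

No spouse, descendants, or parent survives, so the estate passes to Usha's siblings per stirpes.
Half-blood siblings count for one-half the weight of whole-blood siblings at the initial division.
Dividing 1 in proportion to weights (total weight 7/2): Vikram (weight 1) → 2/7; Falguni (weight 1/2) → 1/7; Yamini (weight 1) → 2/7; Jayant (weight 1/2) → 1/7; Rajiv (weight 1/2) → 1/7.
Vikram is living and takes 2/7.
Falguni predeceased; the 1/7 allotted to Falguni's branch passes to Falguni's issue by representation.
The 1/7 is divided into 3 equal shares of 1/21 among Eshan, Deepa, Girish.
Eshan is living and takes 1/21.
Deepa is living and takes 1/21.
Girish is living and takes 1/21.
Yamini predeceased; the 2/7 allotted to Yamini's branch passes to Yamini's issue by representation.
The 2/7 is divided into 2 equal shares of 1/7 among Tarun, Omkar.
Tarun is living and takes 1/7.
Omkar is living and takes 1/7.
Jayant is living and takes 1/7.
Rajiv is living and takes 1/7.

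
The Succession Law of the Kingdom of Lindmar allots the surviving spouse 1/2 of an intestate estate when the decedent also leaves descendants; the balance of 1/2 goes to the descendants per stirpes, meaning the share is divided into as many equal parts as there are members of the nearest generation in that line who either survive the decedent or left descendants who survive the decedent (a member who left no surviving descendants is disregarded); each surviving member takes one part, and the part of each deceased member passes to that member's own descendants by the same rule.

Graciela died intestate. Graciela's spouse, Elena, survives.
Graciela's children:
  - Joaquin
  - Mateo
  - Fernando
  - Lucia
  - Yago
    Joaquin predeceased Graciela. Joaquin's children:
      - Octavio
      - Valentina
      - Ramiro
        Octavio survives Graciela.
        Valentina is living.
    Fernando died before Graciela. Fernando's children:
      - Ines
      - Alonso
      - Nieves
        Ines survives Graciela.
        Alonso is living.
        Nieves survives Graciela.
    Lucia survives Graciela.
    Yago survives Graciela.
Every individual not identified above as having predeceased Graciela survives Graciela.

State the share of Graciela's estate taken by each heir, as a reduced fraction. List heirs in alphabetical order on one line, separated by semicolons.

Alonso 1/30; Elena 1/2; Ines 1/30; Lucia 1/10; Mateo 1/10; Nieves 1/30; Octavio 1/30; Ramiro 1/30; Valentina 1/30; Yago 1/10

Elena, as surviving spouse, takes 1/2.
The remaining 1/2 passes to Graciela's descendants per stirpes.
The 1/2 is divided into 5 equal shares of 1/10 among Joaquin, Mateo, Fernando, Lucia, Yago.
Joaquin predeceased; the 1/10 allotted to Joaquin's branch passes to Joaquin's issue by representation.
The 1/10 is divided into 3 equal shares of 1/30 among Octavio, Valentina, Ramiro.
Octavio is living and takes 1/30.
Valentina is living and takes 1/30.
Ramiro is living and takes 1/30.
Mateo is living and takes 1/10.
Fernando predeceased; the 1/10 allotted to Fernando's branch passes to Fernando's issue by representation.
The 1/10 is divided into 3 equal shares of 1/30 among Ines, Alonso, Nieves.
Ines is living and takes 1/30.
Alonso is living and takes 1/30.
Nieves is living and takes 1/30.
Lucia is living and takes 1/10.
Yago is living and takes 1/10.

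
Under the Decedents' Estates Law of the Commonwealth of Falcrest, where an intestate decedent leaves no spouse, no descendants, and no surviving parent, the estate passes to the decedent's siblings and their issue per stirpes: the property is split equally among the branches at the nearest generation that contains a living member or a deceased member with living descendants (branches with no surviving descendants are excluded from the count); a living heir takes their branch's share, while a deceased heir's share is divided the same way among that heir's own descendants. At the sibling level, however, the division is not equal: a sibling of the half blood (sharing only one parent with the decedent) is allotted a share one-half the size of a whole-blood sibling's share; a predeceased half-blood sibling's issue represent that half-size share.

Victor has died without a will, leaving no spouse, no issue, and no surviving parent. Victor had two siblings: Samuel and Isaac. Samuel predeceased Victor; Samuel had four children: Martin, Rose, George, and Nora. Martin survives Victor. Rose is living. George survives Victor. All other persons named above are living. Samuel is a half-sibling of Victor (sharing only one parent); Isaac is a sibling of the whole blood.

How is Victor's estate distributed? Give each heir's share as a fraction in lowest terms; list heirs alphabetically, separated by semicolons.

George 1/12; Isaac 2/3; Martin 1/12; Nora 1/12; Rose 1/12

No spouse, descendants, or parent survives, so the estate passes to Victor's siblings per stirpes.
Half-blood siblings count for one-half the weight of whole-blood siblings at the initial division.
Dividing 1 in proportion to weights (total weight 3/2): Samuel (weight 1/2) → 1/3; Isaac (weight 1) → 2/3.
Samuel predeceased; the 1/3 allotted to Samuel's branch passes to Samuel's issue by representation.
The 1/3 is divided into 4 equal shares of 1/12 among Martin, Rose, George, Nora.
Martin is living and takes 1/12.
Rose is living and takes 1/12.
George is living and takes 1/12.
Nora is living and takes 1/12.
Isaac is living and takes 2/3.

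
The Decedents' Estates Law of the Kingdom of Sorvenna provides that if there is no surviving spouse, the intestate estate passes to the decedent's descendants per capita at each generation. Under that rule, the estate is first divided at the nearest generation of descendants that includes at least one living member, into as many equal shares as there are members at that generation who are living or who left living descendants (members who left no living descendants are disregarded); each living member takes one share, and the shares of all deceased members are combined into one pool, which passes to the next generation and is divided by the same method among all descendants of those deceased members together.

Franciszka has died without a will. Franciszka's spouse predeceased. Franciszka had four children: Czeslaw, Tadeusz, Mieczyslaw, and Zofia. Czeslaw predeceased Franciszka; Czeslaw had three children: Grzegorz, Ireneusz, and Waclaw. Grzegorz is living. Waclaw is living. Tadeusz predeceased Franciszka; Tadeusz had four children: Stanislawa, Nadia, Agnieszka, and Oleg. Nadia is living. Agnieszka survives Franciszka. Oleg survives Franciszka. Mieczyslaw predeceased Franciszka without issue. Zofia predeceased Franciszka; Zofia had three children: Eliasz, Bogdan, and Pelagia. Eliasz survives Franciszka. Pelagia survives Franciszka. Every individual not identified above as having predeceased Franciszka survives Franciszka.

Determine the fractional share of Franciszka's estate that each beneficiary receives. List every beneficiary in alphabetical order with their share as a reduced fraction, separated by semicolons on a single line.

Agnieszka 1/10; Bogdan 1/10; Eliasz 1/10; Grzegorz 1/10; Ireneusz 1/10; Nadia 1/10; Oleg 1/10; Pelagia 1/10; Stanislawa 1/10; Waclaw 1/10

There is no surviving spouse, so the entire estate passes to Franciszka's descendants per capita at each generation.
No one at generation 1 (Czeslaw, Tadeusz, Zofia) is living; moving to the next generation.
At generation 2 (Grzegorz, Ireneusz, Waclaw, Stanislawa, Nadia, Agnieszka, Oleg, Eliasz, Bogdan, Pelagia) there are 10 shares of (1)/10 = 1/10 each.
Living: Grzegorz, Ireneusz, Waclaw, Stanislawa, Nadia, Agnieszka, Oleg, Eliasz, Bogdan, and Pelagia — each takes 1/10.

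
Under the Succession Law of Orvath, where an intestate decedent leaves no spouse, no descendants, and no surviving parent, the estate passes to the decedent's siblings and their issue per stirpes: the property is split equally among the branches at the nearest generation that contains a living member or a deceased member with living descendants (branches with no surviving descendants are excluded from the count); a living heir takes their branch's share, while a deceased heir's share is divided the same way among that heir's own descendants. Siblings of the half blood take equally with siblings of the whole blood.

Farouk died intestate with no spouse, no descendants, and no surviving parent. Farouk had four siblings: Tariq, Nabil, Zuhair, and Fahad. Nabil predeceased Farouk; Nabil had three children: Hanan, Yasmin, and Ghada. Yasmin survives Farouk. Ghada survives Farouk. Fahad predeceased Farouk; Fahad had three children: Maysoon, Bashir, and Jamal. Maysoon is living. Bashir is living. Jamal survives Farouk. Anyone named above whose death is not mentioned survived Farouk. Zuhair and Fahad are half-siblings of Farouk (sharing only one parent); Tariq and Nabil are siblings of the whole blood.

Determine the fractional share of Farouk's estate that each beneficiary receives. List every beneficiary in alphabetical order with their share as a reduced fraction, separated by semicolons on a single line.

Bashir 1/12; Ghada 1/12; Hanan 1/12; Jamal 1/12; Maysoon 1/12; Tariq 1/4; Yasmin 1/12; Zuhair 1/4

No spouse, descendants, or parent survives, so the estate passes to Farouk's siblings per stirpes.
Half-blood and whole-blood siblings take equally under the stated rule.
The estate is divided into 4 equal shares of 1/4 among Tariq, Nabil, Zuhair, Fahad.
Tariq is living and takes 1/4.
Nabil predeceased; the 1/4 allotted to Nabil's branch passes to Nabil's issue by representation.
The 1/4 is divided into 3 equal shares of 1/12 among Hanan, Yasmin, Ghada.
Hanan is living and takes 1/12.
Yasmin is living and takes 1/12.
Ghada is living and takes 1/12.
Zuhair is living and takes 1/4.
Fahad predeceased; the 1/4 allotted to Fahad's branch passes to Fahad's issue by representation.
The 1/4 is divided into 3 equal shares of 1/12 among Maysoon, Bashir, Jamal.
Maysoon is living and takes 1/12.
Bashir is living and takes 1/12.
Jamal is living and takes 1/12.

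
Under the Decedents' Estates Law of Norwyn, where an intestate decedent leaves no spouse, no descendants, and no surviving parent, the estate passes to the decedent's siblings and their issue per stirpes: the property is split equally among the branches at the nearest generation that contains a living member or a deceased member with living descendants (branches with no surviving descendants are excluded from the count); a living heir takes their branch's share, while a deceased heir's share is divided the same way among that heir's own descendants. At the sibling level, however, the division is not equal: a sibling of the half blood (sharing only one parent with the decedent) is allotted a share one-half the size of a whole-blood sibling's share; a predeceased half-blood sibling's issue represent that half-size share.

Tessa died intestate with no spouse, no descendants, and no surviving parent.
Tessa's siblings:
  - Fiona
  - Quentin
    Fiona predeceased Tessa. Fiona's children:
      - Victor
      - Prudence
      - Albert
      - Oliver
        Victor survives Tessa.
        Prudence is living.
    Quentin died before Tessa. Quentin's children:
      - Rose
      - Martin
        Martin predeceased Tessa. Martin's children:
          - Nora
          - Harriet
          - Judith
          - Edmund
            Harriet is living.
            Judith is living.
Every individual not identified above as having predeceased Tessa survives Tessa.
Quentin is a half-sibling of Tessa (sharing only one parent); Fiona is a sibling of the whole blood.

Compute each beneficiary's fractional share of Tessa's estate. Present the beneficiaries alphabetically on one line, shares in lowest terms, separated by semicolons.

No spouse, descendants, or parent survives, so the estate passes to Tessa's siblings per stirpes.
Half-blood siblings count for one-half the weight of whole-blood siblings at the initial division.
Dividing 1 in proportion to weights (total weight 3/2): Fiona (weight 1) → 2/3; Quentin (weight 1/2) → 1/3.
Fiona predeceased; the 2/3 allotted to Fiona's branch passes to Fiona's issue by representation.
The 2/3 is divided into 4 equal shares of 1/6 among Victor, Prudence, Albert, Oliver.
Victor is living and takes 1/6.
Prudence is living and takes 1/6.
Albert is living and takes 1/6.
Oliver is living and takes 1/6.
Quentin predeceased; the 1/3 allotted to Quentin's branch passes to Quentin's issue by representation.
The 1/3 is divided into 2 equal shares of 1/6 among Rose, Martin.
Rose is living and takes 1/6.
Martin predeceased; the 1/6 allotted to Martin's branch passes to Martin's issue by representation.
The 1/6 is divided into 4 equal shares of 1/24 among Nora, Harriet, Judith, Edmund.
Nora is living and takes 1/24.
Harriet is living and takes 1/24.
Judith is living and takes 1/24.
Edmund is living and takes 1/24.

Albert 1/6; Edmund 1/24; Harriet 1/24; Judith 1/24; Nora 1/24; Oliver 1/6; Prudence 1/6; Rose 1/6; Victor 1/6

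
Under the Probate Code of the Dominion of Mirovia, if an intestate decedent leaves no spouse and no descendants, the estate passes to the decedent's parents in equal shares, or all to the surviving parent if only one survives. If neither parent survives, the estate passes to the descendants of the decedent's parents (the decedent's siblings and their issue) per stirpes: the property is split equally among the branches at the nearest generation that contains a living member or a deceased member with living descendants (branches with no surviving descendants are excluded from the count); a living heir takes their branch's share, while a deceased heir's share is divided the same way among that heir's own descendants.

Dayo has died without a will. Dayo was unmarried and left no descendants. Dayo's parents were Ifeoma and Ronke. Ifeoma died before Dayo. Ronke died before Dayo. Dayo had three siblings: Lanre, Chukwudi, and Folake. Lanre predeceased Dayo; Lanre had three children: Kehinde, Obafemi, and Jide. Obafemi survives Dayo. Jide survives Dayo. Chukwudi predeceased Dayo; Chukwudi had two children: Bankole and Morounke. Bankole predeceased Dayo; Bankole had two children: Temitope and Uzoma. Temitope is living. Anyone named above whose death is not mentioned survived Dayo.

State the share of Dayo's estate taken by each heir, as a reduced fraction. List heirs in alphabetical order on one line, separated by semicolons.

Folake 1/3; Jide 1/9; Kehinde 1/9; Morounke 1/6; Obafemi 1/9; Temitope 1/12; Uzoma 1/12

Neither parent survives and there are no descendants, so the estate passes to Dayo's siblings and their issue per stirpes.
The estate is divided into 3 equal shares of 1/3 among Lanre, Chukwudi, Folake.
Lanre predeceased; the 1/3 allotted to Lanre's branch passes to Lanre's issue by representation.
The 1/3 is divided into 3 equal shares of 1/9 among Kehinde, Obafemi, Jide.
Kehinde is living and takes 1/9.
Obafemi is living and takes 1/9.
Jide is living and takes 1/9.
Chukwudi predeceased; the 1/3 allotted to Chukwudi's branch passes to Chukwudi's issue by representation.
The 1/3 is divided into 2 equal shares of 1/6 among Bankole, Morounke.
Bankole predeceased; the 1/6 allotted to Bankole's branch passes to Bankole's issue by representation.
The 1/6 is divided into 2 equal shares of 1/12 among Temitope, Uzoma.
Temitope is living and takes 1/12.
Uzoma is living and takes 1/12.
Morounke is living and takes 1/6.
Folake is living and takes 1/3.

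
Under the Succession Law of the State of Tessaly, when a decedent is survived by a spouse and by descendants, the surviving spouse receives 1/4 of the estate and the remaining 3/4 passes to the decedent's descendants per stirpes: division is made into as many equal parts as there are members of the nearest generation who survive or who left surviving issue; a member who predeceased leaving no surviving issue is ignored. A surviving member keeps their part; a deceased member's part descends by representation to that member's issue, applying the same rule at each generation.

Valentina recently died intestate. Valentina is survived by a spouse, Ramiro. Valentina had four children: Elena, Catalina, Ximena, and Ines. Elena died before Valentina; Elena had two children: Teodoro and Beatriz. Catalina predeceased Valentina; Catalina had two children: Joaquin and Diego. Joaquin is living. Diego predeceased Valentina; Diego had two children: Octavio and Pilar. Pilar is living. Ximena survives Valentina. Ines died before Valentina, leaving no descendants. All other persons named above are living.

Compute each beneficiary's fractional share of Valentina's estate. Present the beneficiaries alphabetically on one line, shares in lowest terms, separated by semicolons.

Beatriz 1/8; Joaquin 1/8; Octavio 1/16; Pilar 1/16; Ramiro 1/4; Teodoro 1/8; Ximena 1/4

Ramiro, as surviving spouse, takes 1/4.
The remaining 3/4 passes to Valentina's descendants per stirpes.
Ines left no surviving issue, so that branch lapses and is disregarded.
The 3/4 is divided into 3 equal shares of 1/4 among Elena, Catalina, Ximena.
Elena predeceased; the 1/4 allotted to Elena's branch passes to Elena's issue by representation.
The 1/4 is divided into 2 equal shares of 1/8 among Teodoro, Beatriz.
Teodoro is living and takes 1/8.
Beatriz is living and takes 1/8.
Catalina predeceased; the 1/4 allotted to Catalina's branch passes to Catalina's issue by representation.
The 1/4 is divided into 2 equal shares of 1/8 among Joaquin, Diego.
Joaquin is living and takes 1/8.
Diego predeceased; the 1/8 allotted to Diego's branch passes to Diego's issue by representation.
The 1/8 is divided into 2 equal shares of 1/16 among Octavio, Pilar.
Octavio is living and takes 1/16.
Pilar is living and takes 1/16.
Ximena is living and takes 1/4.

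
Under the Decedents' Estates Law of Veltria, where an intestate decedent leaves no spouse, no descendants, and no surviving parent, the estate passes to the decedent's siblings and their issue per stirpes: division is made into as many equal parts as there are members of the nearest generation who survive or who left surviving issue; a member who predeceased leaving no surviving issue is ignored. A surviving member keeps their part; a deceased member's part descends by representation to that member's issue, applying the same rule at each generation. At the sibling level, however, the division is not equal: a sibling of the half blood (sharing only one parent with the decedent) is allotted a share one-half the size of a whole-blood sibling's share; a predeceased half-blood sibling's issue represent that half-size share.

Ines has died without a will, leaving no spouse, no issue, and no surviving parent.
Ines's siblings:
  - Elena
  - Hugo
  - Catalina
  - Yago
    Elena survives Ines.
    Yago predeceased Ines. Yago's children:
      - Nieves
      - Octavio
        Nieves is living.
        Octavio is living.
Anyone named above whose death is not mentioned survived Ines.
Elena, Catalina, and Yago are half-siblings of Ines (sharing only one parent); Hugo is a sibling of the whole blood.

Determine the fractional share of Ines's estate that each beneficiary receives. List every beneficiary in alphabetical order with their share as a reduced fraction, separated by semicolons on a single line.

No spouse, descendants, or parent survives, so the estate passes to Ines's siblings per stirpes.
Half-blood siblings count for one-half the weight of whole-blood siblings at the initial division.
Dividing 1 in proportion to weights (total weight 5/2): Elena (weight 1/2) → 1/5; Hugo (weight 1) → 2/5; Catalina (weight 1/2) → 1/5; Yago (weight 1/2) → 1/5.
Elena is living and takes 1/5.
Hugo is living and takes 2/5.
Catalina is living and takes 1/5.
Yago predeceased; the 1/5 allotted to Yago's branch passes to Yago's issue by representation.
The 1/5 is divided into 2 equal shares of 1/10 among Nieves, Octavio.
Nieves is living and takes 1/10.
Octavio is living and takes 1/10.

Catalina 1/5; Elena 1/5; Hugo 2/5; Nieves 1/10; Octavio 1/10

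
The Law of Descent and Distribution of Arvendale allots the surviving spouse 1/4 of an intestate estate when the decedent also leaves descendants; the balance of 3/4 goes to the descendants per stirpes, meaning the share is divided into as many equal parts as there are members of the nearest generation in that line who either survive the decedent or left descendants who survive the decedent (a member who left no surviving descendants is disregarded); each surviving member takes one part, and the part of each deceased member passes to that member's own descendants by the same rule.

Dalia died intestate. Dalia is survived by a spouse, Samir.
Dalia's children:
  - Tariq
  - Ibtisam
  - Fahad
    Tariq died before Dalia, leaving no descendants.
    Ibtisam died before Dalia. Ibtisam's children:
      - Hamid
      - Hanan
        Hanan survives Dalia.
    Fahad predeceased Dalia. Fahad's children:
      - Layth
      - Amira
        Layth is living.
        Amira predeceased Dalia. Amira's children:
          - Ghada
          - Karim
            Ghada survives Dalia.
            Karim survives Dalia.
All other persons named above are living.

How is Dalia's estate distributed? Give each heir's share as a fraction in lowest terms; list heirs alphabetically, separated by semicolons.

Samir, as surviving spouse, takes 1/4.
The remaining 3/4 passes to Dalia's descendants per stirpes.
Tariq left no surviving issue, so that branch lapses and is disregarded.
The 3/4 is divided into 2 equal shares of 3/8 among Ibtisam, Fahad.
Ibtisam predeceased; the 3/8 allotted to Ibtisam's branch passes to Ibtisam's issue by representation.
The 3/8 is divided into 2 equal shares of 3/16 among Hamid, Hanan.
Hamid is living and takes 3/16.
Hanan is living and takes 3/16.
Fahad predeceased; the 3/8 allotted to Fahad's branch passes to Fahad's issue by representation.
The 3/8 is divided into 2 equal shares of 3/16 among Layth, Amira.
Layth is living and takes 3/16.
Amira predeceased; the 3/16 allotted to Amira's branch passes to Amira's issue by representation.
The 3/16 is divided into 2 equal shares of 3/32 among Ghada, Karim.
Ghada is living and takes 3/32.
Karim is living and takes 3/32.

Ghada 3/32; Hamid 3/16; Hanan 3/16; Karim 3/32; Layth 3/16; Samir 1/4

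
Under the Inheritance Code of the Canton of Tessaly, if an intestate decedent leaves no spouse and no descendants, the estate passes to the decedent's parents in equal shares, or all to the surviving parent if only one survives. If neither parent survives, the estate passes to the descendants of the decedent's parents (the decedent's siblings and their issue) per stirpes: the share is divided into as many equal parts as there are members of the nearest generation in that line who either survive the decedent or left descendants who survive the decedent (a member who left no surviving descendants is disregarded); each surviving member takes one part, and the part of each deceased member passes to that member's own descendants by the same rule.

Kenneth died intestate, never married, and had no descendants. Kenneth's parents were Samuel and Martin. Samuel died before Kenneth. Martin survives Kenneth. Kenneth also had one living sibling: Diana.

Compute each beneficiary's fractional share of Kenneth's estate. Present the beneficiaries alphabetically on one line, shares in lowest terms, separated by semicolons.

Only one parent, Martin, survives, so Martin takes the entire estate. The siblings take nothing because a surviving parent has priority.

Martin 1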